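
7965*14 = 111510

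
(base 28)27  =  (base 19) 36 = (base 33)1u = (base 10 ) 63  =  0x3F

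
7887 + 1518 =9405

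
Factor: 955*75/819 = 23875/273 = 3^(- 1)*5^3*7^(-1)*13^( - 1 )*191^1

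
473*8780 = 4152940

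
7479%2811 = 1857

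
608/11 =608/11=55.27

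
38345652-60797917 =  - 22452265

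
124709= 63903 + 60806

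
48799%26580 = 22219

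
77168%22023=11099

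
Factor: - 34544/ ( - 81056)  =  127/298 = 2^( - 1) * 127^1*149^( - 1)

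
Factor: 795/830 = 159/166 = 2^(-1) * 3^1*53^1 * 83^(-1)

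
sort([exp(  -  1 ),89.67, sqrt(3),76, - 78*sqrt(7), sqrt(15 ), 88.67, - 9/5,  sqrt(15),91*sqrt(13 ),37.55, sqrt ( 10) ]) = [ - 78*sqrt(7),-9/5, exp(  -  1 ), sqrt(3), sqrt( 10 ), sqrt(15 ), sqrt( 15),  37.55,76, 88.67, 89.67 , 91*sqrt (13)]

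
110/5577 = 10/507 = 0.02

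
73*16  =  1168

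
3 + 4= 7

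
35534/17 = 2090 + 4/17 = 2090.24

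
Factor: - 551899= - 29^1*19031^1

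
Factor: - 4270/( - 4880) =7/8 = 2^ ( - 3 )*7^1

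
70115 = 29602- - 40513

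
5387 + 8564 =13951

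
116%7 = 4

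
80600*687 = 55372200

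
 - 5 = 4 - 9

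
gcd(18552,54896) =8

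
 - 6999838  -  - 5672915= - 1326923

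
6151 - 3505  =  2646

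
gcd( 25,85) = 5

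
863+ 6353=7216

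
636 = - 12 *(  -  53) 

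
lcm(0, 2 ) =0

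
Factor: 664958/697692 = 332479/348846 = 2^( - 1 ) * 3^( - 1 )*7^1 * 53^ (-1)*1097^( - 1 )*47497^1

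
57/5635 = 57/5635 = 0.01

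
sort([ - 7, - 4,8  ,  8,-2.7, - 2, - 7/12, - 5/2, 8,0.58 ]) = [ - 7,- 4,  -  2.7 , -5/2, - 2,-7/12, 0.58, 8,8, 8 ]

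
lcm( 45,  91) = 4095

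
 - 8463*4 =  - 33852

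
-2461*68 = - 167348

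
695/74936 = 695/74936 = 0.01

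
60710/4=15177 + 1/2 = 15177.50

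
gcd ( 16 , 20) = 4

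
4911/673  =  7 + 200/673 = 7.30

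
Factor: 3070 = 2^1 * 5^1*307^1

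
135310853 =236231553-100920700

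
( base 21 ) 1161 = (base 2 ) 10011001100101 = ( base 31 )a72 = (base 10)9829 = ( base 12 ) 5831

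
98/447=98/447 = 0.22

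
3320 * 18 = 59760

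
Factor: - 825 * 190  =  -2^1*3^1*5^3 * 11^1*19^1= - 156750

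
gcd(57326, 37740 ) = 2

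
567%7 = 0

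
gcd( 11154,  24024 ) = 858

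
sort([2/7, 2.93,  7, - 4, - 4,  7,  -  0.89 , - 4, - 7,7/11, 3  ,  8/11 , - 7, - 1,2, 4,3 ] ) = [ - 7, - 7, -4, -4, - 4, - 1, - 0.89,  2/7,7/11,8/11 , 2, 2.93, 3,3, 4, 7, 7 ]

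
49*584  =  28616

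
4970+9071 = 14041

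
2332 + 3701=6033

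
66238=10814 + 55424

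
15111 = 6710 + 8401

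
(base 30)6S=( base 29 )75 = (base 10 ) 208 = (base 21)9j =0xd0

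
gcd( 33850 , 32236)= 2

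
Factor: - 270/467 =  - 2^1*3^3*5^1*467^( - 1 )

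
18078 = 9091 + 8987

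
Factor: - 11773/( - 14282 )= 2^( - 1 )*37^( - 1 )*61^1 = 61/74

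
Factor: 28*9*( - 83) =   -  20916  =  - 2^2*3^2 * 7^1 * 83^1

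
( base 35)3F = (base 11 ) AA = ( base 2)1111000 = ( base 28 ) 48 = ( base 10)120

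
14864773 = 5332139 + 9532634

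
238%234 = 4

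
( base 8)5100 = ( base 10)2624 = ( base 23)4M2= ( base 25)44o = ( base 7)10436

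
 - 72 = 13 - 85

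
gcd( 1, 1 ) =1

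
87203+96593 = 183796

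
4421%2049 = 323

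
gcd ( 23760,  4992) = 48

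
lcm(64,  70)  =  2240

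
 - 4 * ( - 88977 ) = 355908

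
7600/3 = 2533+ 1/3 = 2533.33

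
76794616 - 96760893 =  - 19966277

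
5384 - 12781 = - 7397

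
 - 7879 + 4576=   -  3303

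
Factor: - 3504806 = -2^1*1752403^1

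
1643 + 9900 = 11543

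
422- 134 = 288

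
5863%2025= 1813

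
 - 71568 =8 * (-8946) 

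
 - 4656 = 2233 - 6889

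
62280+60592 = 122872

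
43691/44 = 992  +  43/44 = 992.98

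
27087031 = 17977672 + 9109359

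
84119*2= 168238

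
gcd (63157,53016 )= 1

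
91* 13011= 1184001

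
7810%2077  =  1579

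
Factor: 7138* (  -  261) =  - 1863018 = -  2^1*3^2 * 29^1*43^1 * 83^1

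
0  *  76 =0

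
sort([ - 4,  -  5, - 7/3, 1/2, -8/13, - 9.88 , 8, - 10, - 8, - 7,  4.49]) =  [-10,  -  9.88,-8, - 7,-5,-4, - 7/3, - 8/13,1/2,4.49,8 ]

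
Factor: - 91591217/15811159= - 7^( - 1 )*13^( - 1)*173^1 * 293^( - 1 )*389^1*593^ ( - 1 )*1361^1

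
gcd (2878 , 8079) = 1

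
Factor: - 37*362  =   - 2^1*37^1*181^1 = - 13394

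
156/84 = 13/7 = 1.86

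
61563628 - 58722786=2840842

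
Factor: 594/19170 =5^( - 1 )*11^1*71^( - 1)=11/355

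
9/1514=9/1514 = 0.01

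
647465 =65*9961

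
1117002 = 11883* 94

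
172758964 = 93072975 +79685989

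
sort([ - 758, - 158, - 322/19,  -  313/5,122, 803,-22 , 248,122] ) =[ - 758, - 158, - 313/5, - 22 , -322/19,122,122,248,803 ]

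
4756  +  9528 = 14284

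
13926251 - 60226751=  - 46300500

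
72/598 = 36/299 = 0.12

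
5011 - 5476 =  -465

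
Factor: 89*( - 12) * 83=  - 2^2 * 3^1 *83^1 * 89^1 = -88644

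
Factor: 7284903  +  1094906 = 8379809 = 487^1*17207^1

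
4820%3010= 1810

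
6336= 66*96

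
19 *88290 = 1677510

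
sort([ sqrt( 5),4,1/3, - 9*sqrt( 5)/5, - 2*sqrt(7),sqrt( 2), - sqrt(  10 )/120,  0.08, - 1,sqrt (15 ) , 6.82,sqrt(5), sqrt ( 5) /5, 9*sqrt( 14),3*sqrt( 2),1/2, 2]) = [-2 *sqrt( 7), - 9*sqrt(5)/5,-1,- sqrt( 10) /120 , 0.08, 1/3,sqrt( 5)/5, 1/2,sqrt( 2), 2,sqrt( 5),sqrt (5),  sqrt(15),4, 3*sqrt( 2),6.82,9*sqrt(14)]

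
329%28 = 21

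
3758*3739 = 14051162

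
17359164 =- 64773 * ( - 268) 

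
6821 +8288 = 15109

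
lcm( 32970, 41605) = 1747410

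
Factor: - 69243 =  - 3^1*23081^1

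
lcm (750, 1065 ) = 53250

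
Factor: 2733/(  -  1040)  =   - 2^( - 4) * 3^1*5^(-1) * 13^( - 1)*911^1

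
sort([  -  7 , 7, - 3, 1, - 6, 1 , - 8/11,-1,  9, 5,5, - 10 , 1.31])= [ - 10, - 7, - 6, - 3, - 1, - 8/11,1, 1, 1.31,5,5,7  ,  9 ] 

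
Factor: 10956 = 2^2*3^1*11^1*83^1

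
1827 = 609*3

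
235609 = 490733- 255124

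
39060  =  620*63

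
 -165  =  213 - 378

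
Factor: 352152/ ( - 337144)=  - 3^2*17^(-1)*37^( - 1)*73^1=-657/629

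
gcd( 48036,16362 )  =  6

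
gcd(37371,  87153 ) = 3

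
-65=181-246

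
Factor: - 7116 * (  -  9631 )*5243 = 359324789628= 2^2*3^1*7^2*107^1*593^1*9631^1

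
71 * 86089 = 6112319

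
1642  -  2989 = - 1347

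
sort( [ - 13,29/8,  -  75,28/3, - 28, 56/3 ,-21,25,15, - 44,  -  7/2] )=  [- 75, -44, - 28,-21 , - 13, -7/2, 29/8, 28/3, 15,  56/3, 25 ] 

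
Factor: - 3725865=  - 3^3 * 5^1*11^1*13^1*193^1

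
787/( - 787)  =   - 1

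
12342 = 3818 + 8524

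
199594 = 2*99797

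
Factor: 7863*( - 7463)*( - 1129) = 3^1*17^1*439^1 * 1129^1*2621^1 =66251491401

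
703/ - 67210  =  -703/67210 = - 0.01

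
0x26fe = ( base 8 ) 23376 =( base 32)9nu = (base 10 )9982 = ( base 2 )10011011111110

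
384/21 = 128/7 = 18.29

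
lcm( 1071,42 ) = 2142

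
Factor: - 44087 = - 44087^1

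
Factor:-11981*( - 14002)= 2^1*7001^1*11981^1 = 167757962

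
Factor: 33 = 3^1*11^1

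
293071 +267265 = 560336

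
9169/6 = 1528 + 1/6 = 1528.17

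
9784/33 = 9784/33 = 296.48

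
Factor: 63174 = 2^1 *3^1*10529^1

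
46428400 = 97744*475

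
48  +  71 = 119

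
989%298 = 95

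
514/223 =2 + 68/223 = 2.30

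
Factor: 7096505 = 5^1*13^1 * 43^1 * 2539^1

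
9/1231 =9/1231 = 0.01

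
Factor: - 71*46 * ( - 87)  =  2^1*3^1*23^1*29^1 * 71^1 = 284142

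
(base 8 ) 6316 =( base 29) 3Q1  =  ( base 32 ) 36e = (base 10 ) 3278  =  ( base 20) 83I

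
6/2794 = 3/1397 = 0.00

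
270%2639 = 270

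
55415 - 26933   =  28482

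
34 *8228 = 279752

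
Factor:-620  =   - 2^2*5^1 * 31^1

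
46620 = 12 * 3885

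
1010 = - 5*( - 202 ) 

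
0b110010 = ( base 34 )1g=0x32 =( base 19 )2C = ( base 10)50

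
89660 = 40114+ 49546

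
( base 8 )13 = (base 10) 11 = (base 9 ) 12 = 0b1011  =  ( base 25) b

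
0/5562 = 0 = 0.00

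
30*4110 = 123300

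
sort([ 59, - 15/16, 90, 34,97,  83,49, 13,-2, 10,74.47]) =[-2, - 15/16,10,13, 34, 49 , 59, 74.47, 83, 90, 97]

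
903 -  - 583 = 1486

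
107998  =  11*9818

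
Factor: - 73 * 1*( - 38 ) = 2774 = 2^1*19^1*73^1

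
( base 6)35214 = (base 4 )1032322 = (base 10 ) 5050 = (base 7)20503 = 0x13ba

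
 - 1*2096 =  - 2096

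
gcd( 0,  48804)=48804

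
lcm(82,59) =4838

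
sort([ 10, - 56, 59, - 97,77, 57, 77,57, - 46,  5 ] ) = [ - 97, - 56, - 46,5,10, 57,57, 59,77, 77]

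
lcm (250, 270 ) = 6750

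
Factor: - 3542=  -2^1* 7^1*11^1*23^1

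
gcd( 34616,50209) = 1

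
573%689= 573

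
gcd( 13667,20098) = 1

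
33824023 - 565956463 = - 532132440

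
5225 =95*55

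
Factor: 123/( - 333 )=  - 3^( - 1)*37^(  -  1 )*41^1 = - 41/111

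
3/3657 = 1/1219  =  0.00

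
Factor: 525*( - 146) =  - 2^1  *3^1*5^2*7^1*73^1 = - 76650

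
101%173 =101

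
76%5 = 1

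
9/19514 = 9/19514  =  0.00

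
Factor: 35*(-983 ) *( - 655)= 5^2 * 7^1*131^1*983^1 = 22535275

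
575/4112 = 575/4112  =  0.14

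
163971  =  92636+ 71335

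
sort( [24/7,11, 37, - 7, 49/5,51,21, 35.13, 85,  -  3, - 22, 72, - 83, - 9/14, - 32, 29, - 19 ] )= [ - 83 , - 32, - 22, - 19,-7, - 3, -9/14,24/7, 49/5, 11,21,29,35.13,37 , 51, 72, 85 ]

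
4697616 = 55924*84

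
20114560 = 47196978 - 27082418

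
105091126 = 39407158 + 65683968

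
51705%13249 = 11958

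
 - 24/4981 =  - 1 + 4957/4981 =- 0.00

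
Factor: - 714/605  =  -2^1*3^1*5^( - 1)*7^1*11^(-2) *17^1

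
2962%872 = 346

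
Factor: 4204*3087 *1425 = 2^2 * 3^3*5^2 * 7^3 * 19^1*1051^1 = 18493290900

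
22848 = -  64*(  -  357)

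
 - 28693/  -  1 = 28693+0/1 = 28693.00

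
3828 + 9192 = 13020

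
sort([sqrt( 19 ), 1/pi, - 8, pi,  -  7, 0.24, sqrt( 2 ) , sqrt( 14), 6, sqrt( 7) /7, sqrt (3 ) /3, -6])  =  [ - 8, - 7, - 6, 0.24, 1/pi, sqrt(7) /7, sqrt( 3)/3, sqrt(2 ) , pi,sqrt( 14),sqrt (19),6]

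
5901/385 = 843/55 = 15.33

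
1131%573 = 558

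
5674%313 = 40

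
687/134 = 5 + 17/134  =  5.13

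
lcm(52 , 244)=3172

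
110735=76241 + 34494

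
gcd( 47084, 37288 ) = 316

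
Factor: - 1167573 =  - 3^1*11^1 * 35381^1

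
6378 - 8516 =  - 2138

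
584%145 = 4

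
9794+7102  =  16896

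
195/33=5 + 10/11= 5.91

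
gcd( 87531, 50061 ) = 3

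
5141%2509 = 123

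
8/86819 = 8/86819 = 0.00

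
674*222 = 149628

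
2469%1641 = 828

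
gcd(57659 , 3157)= 7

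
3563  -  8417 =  - 4854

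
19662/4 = 4915 + 1/2 = 4915.50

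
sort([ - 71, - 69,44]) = [ - 71, - 69, 44 ]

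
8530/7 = 8530/7 = 1218.57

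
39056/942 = 19528/471 = 41.46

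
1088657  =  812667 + 275990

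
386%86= 42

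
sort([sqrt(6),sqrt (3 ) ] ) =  [sqrt(3),sqrt(6 ) ]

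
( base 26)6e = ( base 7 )332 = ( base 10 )170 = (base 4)2222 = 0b10101010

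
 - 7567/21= - 361+2/3 = - 360.33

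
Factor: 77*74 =2^1*7^1*11^1*37^1  =  5698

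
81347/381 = 213+194/381 = 213.51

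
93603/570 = 164 + 41/190 = 164.22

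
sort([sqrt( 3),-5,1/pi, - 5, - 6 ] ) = [ -6,  -  5,-5  ,  1/pi,sqrt( 3)] 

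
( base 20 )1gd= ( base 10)733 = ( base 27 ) 104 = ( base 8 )1335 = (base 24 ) 16d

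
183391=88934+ 94457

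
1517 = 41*37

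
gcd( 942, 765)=3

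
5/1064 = 5/1064= 0.00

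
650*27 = 17550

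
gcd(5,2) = 1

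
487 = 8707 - 8220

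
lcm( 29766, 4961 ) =29766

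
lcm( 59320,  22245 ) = 177960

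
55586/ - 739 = - 55586/739 = - 75.22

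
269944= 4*67486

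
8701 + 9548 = 18249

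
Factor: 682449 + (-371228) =139^1*2239^1 = 311221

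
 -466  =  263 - 729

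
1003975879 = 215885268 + 788090611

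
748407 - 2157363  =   -1408956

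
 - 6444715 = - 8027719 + 1583004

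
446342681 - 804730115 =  -358387434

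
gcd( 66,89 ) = 1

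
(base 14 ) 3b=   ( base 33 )1k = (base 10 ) 53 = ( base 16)35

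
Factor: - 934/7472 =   -  2^(  -  3)  =  - 1/8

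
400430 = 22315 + 378115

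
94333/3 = 31444+1/3 = 31444.33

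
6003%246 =99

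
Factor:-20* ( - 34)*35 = 23800 = 2^3 *5^2*7^1*17^1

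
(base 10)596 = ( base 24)10K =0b1001010100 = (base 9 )732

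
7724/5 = 1544 + 4/5 = 1544.80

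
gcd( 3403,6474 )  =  83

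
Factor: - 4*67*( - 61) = 2^2*61^1*67^1=16348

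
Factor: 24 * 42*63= 2^4*3^4*7^2 = 63504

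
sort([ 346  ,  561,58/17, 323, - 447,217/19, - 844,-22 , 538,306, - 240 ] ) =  [ - 844,-447, - 240, - 22, 58/17,217/19, 306, 323, 346, 538,561] 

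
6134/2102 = 3067/1051=2.92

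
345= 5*69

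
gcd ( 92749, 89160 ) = 1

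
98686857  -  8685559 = 90001298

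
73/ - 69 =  - 2+65/69 = - 1.06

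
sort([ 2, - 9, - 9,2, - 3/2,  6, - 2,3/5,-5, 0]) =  [ - 9, - 9, - 5, - 2, - 3/2 , 0, 3/5, 2, 2,6 ] 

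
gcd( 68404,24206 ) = 98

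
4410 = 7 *630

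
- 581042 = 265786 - 846828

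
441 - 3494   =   - 3053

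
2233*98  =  218834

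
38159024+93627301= 131786325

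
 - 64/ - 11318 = 32/5659 =0.01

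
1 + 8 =9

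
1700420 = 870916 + 829504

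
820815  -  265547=555268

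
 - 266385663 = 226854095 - 493239758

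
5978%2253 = 1472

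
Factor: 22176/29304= 2^2*7^1*37^( - 1 ) = 28/37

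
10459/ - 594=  - 18 + 233/594 = - 17.61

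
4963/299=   4963/299 = 16.60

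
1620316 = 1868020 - 247704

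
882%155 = 107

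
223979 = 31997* 7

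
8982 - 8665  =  317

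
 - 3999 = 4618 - 8617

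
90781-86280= 4501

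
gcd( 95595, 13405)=5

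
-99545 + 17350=  -  82195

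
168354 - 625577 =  - 457223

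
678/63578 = 339/31789=0.01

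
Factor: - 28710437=-7^1*4101491^1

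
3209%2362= 847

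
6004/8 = 750 + 1/2 = 750.50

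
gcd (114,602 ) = 2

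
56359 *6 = 338154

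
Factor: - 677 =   -  677^1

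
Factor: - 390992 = - 2^4*7^1 * 3491^1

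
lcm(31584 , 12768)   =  600096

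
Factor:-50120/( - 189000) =3^( - 3)*5^( - 2)*179^1 = 179/675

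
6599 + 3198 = 9797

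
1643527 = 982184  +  661343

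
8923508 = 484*18437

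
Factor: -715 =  - 5^1*11^1*13^1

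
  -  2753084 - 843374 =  - 3596458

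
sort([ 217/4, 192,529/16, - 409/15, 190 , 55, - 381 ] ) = [ - 381, -409/15,529/16,217/4, 55,190 , 192] 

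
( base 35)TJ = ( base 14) 53C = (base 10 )1034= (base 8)2012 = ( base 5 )13114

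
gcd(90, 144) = 18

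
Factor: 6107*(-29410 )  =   - 2^1*5^1*  17^1 * 31^1* 173^1*197^1 = - 179606870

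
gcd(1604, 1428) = 4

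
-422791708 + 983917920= 561126212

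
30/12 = 5/2 = 2.50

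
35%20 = 15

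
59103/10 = 59103/10  =  5910.30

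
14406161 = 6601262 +7804899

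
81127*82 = 6652414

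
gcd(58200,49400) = 200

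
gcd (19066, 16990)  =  2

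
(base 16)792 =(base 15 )893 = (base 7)5436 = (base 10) 1938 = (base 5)30223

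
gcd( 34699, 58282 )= 7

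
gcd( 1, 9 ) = 1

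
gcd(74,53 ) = 1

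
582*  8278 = 4817796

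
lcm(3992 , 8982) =35928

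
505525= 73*6925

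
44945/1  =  44945 =44945.00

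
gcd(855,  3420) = 855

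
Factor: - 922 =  -2^1*461^1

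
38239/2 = 19119 + 1/2= 19119.50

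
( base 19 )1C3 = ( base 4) 21100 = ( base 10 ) 592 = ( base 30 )JM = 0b1001010000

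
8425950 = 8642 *975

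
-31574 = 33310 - 64884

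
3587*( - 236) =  - 846532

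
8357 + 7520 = 15877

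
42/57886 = 21/28943=0.00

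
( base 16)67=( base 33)34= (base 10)103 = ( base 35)2X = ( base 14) 75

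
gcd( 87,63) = 3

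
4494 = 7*642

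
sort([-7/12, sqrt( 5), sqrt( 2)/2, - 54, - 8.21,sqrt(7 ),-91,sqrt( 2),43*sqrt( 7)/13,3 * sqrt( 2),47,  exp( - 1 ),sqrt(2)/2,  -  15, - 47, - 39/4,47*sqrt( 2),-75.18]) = [-91,-75.18,-54, - 47, - 15, - 39/4, - 8.21 , - 7/12,exp(- 1), sqrt( 2 )/2, sqrt( 2 )/2,sqrt( 2 ),sqrt(5),sqrt(7), 3* sqrt(2), 43*sqrt( 7)/13, 47,47*sqrt (2)]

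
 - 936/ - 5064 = 39/211 = 0.18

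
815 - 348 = 467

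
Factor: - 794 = -2^1*397^1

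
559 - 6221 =  -  5662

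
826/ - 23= -826/23  =  -  35.91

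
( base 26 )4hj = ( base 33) 2tu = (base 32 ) 32t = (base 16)C5D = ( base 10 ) 3165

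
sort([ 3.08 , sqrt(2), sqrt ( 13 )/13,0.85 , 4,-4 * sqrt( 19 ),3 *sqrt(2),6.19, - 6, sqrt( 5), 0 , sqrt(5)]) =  [ - 4*sqrt (19 ), - 6, 0,sqrt( 13) /13,  0.85, sqrt(2 ),sqrt( 5 ),sqrt(5),3.08 , 4,3*sqrt(2),6.19]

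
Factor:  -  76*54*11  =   - 2^3*3^3*11^1*  19^1=- 45144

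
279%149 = 130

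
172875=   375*461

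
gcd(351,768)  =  3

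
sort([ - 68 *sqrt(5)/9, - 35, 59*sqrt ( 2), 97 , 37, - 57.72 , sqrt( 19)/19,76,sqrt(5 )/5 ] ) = [ - 57.72, - 35, - 68*sqrt(5 )/9, sqrt(19) /19, sqrt(5) /5,  37,76,59*sqrt( 2), 97]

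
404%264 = 140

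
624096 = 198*3152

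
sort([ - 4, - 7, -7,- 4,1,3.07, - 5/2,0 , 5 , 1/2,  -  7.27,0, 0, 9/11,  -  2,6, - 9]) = [  -  9, - 7.27, - 7, - 7, -4 , - 4,-5/2, - 2,0,0,0,1/2,9/11,  1,3.07,5,6] 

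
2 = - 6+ 8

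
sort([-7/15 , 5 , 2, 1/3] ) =[-7/15,1/3,2 , 5]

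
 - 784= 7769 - 8553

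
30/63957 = 10/21319 = 0.00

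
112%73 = 39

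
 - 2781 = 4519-7300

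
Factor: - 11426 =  - 2^1*29^1 * 197^1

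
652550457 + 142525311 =795075768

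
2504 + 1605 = 4109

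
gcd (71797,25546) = 1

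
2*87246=174492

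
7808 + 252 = 8060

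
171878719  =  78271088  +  93607631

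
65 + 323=388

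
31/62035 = 31/62035 = 0.00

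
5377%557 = 364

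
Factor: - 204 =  - 2^2*3^1*17^1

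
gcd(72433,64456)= 1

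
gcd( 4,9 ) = 1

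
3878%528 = 182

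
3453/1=3453=3453.00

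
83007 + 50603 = 133610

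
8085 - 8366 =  - 281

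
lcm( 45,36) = 180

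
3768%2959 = 809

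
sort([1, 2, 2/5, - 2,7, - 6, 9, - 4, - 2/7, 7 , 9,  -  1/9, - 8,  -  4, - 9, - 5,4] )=[-9, - 8, - 6, - 5, - 4, - 4 ,-2, -2/7, - 1/9, 2/5,  1, 2,  4, 7,7,  9, 9 ]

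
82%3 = 1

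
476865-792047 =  - 315182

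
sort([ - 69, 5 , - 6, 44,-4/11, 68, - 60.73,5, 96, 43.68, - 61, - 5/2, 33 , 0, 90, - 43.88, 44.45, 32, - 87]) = [ - 87,-69 , - 61, - 60.73, - 43.88, - 6, - 5/2, - 4/11, 0, 5,5, 32, 33, 43.68 , 44,44.45, 68,90, 96]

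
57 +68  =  125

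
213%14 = 3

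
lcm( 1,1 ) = 1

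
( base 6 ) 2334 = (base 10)562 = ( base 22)13C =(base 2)1000110010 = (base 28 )K2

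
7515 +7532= 15047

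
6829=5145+1684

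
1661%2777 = 1661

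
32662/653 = 50+12/653 = 50.02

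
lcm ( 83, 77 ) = 6391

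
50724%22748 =5228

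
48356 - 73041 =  - 24685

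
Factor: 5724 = 2^2 * 3^3 * 53^1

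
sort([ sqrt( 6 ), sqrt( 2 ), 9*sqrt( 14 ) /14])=[ sqrt(2 ),9*sqrt( 14)/14,sqrt(6)]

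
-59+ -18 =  - 77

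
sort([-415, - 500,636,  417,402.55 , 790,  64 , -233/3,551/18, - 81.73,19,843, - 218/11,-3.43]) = [  -  500, - 415, - 81.73,  -  233/3,-218/11,-3.43, 19,551/18,64,402.55, 417,  636 , 790,843 ]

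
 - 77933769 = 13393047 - 91326816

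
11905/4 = 11905/4 = 2976.25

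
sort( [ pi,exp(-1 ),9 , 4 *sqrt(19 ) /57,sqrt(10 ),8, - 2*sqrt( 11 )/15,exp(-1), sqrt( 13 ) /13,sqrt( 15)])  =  [ - 2 *sqrt ( 11 ) /15,sqrt(13)/13,4*sqrt(19 )/57,exp(-1 ), exp(-1 ), pi, sqrt(10 ),sqrt(15 ),8 , 9]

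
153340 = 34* 4510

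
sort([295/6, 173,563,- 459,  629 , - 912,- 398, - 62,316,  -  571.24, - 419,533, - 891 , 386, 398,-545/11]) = [ - 912,-891, - 571.24, - 459, - 419, - 398,-62,  -  545/11,295/6, 173, 316,386,  398,533,  563, 629 ] 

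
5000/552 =9 + 4/69 =9.06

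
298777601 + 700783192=999560793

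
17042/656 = 8521/328=25.98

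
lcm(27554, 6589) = 303094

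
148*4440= 657120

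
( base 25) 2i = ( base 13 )53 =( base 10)68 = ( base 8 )104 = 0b1000100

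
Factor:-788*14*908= - 2^5*7^1 * 197^1*227^1 = - 10017056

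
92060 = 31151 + 60909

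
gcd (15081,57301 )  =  1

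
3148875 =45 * 69975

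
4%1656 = 4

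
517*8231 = 4255427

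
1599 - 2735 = -1136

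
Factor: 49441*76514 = 2^1 *7^2*67^1*571^1*1009^1 = 3782928674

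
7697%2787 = 2123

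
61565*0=0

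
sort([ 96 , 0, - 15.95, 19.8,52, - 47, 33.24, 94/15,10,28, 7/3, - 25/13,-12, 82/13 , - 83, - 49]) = [-83, - 49,-47, -15.95, - 12,-25/13, 0, 7/3 , 94/15,82/13,  10,19.8,  28,  33.24, 52,  96 ] 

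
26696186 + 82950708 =109646894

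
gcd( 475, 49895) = 5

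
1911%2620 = 1911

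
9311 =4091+5220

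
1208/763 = 1 + 445/763 = 1.58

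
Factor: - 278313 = - 3^1 * 7^1*29^1*457^1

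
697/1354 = 697/1354 = 0.51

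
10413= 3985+6428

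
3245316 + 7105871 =10351187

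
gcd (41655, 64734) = 3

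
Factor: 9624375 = 3^2*5^4*29^1*59^1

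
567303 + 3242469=3809772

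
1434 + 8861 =10295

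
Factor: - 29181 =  - 3^1*71^1 * 137^1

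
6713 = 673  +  6040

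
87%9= 6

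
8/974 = 4/487= 0.01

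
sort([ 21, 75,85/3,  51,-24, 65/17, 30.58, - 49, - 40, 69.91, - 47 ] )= [ - 49, - 47, - 40,- 24, 65/17, 21, 85/3, 30.58, 51, 69.91,  75]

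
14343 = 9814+4529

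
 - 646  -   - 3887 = 3241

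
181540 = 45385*4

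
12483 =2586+9897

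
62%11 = 7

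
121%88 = 33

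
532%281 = 251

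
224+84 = 308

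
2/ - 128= -1/64  =  - 0.02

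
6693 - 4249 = 2444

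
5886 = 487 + 5399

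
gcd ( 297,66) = 33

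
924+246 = 1170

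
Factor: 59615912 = 2^3*83^1*89783^1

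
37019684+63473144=100492828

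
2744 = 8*343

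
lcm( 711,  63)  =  4977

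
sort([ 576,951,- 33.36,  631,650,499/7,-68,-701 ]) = [ - 701, - 68,-33.36,499/7,576,631, 650,951]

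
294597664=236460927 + 58136737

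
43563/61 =43563/61 = 714.15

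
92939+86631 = 179570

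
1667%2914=1667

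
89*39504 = 3515856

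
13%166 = 13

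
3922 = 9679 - 5757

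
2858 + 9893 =12751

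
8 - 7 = 1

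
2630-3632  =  - 1002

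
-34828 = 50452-85280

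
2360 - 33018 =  - 30658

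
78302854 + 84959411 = 163262265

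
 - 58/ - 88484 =29/44242 = 0.00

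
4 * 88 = 352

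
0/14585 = 0= 0.00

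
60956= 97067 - 36111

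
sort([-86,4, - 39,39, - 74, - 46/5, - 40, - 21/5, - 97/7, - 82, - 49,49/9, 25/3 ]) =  [-86, - 82,-74, - 49, - 40, - 39, - 97/7  , - 46/5 , - 21/5,4, 49/9,  25/3,39]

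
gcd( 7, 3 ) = 1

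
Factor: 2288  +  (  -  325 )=1963 = 13^1 * 151^1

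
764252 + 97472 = 861724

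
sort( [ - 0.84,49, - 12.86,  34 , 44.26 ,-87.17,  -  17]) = [ - 87.17, - 17, - 12.86, - 0.84, 34,  44.26,49]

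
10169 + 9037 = 19206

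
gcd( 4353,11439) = 3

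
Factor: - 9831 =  - 3^1 * 29^1*113^1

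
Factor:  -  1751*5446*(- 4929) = 47002677834 = 2^1*3^1*7^1* 17^1*31^1*53^1*103^1*389^1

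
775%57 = 34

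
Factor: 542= 2^1*271^1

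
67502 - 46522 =20980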